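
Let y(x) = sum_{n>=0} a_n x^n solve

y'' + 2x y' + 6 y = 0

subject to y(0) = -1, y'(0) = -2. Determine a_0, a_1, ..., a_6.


Ansatz: y(x) = sum_{n>=0} a_n x^n, so y'(x) = sum_{n>=1} n a_n x^(n-1) and y''(x) = sum_{n>=2} n(n-1) a_n x^(n-2).
Substitute into P(x) y'' + Q(x) y' + R(x) y = 0 with P(x) = 1, Q(x) = 2x, R(x) = 6, and match powers of x.
Initial conditions: a_0 = -1, a_1 = -2.
Setting the coefficient of each power of x to zero and solving order by order (substituting the coefficients already found):
  x^0: 2 a_2 + 6 a_0 = 0  ->  2 a_2 = -6 a_0 = 6  ->  a_2 = 3
  x^1: 6 a_3 + 8 a_1 = 0  ->  6 a_3 = -8 a_1 = 16  ->  a_3 = 8/3
  x^2: 12 a_4 + 10 a_2 = 0  ->  12 a_4 = -10 a_2 = -30  ->  a_4 = -5/2
  x^3: 20 a_5 + 12 a_3 = 0  ->  20 a_5 = -12 a_3 = -32  ->  a_5 = -8/5
  x^4: 30 a_6 + 14 a_4 = 0  ->  30 a_6 = -14 a_4 = 35  ->  a_6 = 7/6
Truncated series: y(x) = -1 - 2 x + 3 x^2 + (8/3) x^3 - (5/2) x^4 - (8/5) x^5 + (7/6) x^6 + O(x^7).

a_0 = -1; a_1 = -2; a_2 = 3; a_3 = 8/3; a_4 = -5/2; a_5 = -8/5; a_6 = 7/6


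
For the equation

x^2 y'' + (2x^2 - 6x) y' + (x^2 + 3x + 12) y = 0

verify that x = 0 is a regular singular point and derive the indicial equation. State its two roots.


Divide by x^2 to reach normal form y'' + P_1(x) y' + P_2(x) y = 0 with P_1(x) = 2 - 6/x and P_2(x) = 1 + 3/x + 12/x^2.
x = 0 is a singular point because the y'-coefficient 2 - 6/x has a pole at x = 0 and the y-coefficient 1 + 3/x + 12/x^2 has a pole at x = 0.
It is a regular singular point because x P_1(x) = p(x) = 2x - 6 and x^2 P_2(x) = q(x) = x^2 + 3x + 12 are polynomials, hence analytic at x = 0.
p(0) = -6,  q(0) = 12.
Indicial equation: r(r-1) + p(0) r + q(0) = 0, i.e. r^2 + (p(0) - 1) r + q(0) = 0, i.e. r^2 - 7 r + 12 = 0.
Discriminant: (-7)^2 - 4(12) = 1, so r = (7 ± 1)/2.
Solving: r_1 = 4, r_2 = 3.

indicial: r^2 - 7 r + 12 = 0; roots r_1 = 4, r_2 = 3


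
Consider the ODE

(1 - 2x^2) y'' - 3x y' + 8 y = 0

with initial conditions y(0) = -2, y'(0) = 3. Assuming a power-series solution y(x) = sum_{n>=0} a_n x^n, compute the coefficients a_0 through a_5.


Ansatz: y(x) = sum_{n>=0} a_n x^n, so y'(x) = sum_{n>=1} n a_n x^(n-1) and y''(x) = sum_{n>=2} n(n-1) a_n x^(n-2).
Substitute into P(x) y'' + Q(x) y' + R(x) y = 0 with P(x) = 1 - 2x^2, Q(x) = -3x, R(x) = 8, and match powers of x.
Initial conditions: a_0 = -2, a_1 = 3.
Setting the coefficient of each power of x to zero and solving order by order (substituting the coefficients already found):
  x^0: 2 a_2 + 8 a_0 = 0  ->  2 a_2 = -8 a_0 = 16  ->  a_2 = 8
  x^1: 6 a_3 + 5 a_1 = 0  ->  6 a_3 = -5 a_1 = -15  ->  a_3 = -5/2
  x^2: 12 a_4 - 2 a_2 = 0  ->  12 a_4 = 2 a_2 = 16  ->  a_4 = 4/3
  x^3: 20 a_5 - 13 a_3 = 0  ->  20 a_5 = 13 a_3 = -65/2  ->  a_5 = -13/8
Truncated series: y(x) = -2 + 3 x + 8 x^2 - (5/2) x^3 + (4/3) x^4 - (13/8) x^5 + O(x^6).

a_0 = -2; a_1 = 3; a_2 = 8; a_3 = -5/2; a_4 = 4/3; a_5 = -13/8


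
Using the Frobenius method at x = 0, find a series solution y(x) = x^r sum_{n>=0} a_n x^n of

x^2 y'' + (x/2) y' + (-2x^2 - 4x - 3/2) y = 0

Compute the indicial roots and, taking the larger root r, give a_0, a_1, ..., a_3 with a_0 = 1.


Write in Frobenius form y'' + (p(x)/x) y' + (q(x)/x^2) y = 0:
  p(x) = 1/2,  q(x) = -2x^2 - 4x - 3/2.
Indicial equation: r(r-1) + (1/2) r + (-3/2) = 0 -> roots r_1 = 3/2, r_2 = -1.
Take r = r_1 = 3/2. Let y(x) = x^r sum_{n>=0} a_n x^n with a_0 = 1.
Substitute y = x^r sum a_n x^n and match x^{r+n}. The recurrence is
  D(n) a_n - 4 a_{n-1} - 2 a_{n-2} = 0,  where D(n) = (r+n)(r+n-1) + (1/2)(r+n) + (-3/2).
  a_n = [4 a_{n-1} + 2 a_{n-2}] / D(n).
Since the indicial polynomial factors as (r - r_1)(r - r_2), D(n) = (r_1 + n - r_1)(r_1 + n - r_2) = n(n + 5/2).
Evaluating step by step (a_0 = 1):
  n = 1: D(1) = 1(1 + 5/2) = 7/2; numerator = 4(1) = 4; a_1 = (4)/(7/2) = 8/7
  n = 2: D(2) = 2(2 + 5/2) = 9; numerator = 4(8/7) + 2(1) = 46/7; a_2 = (46/7)/(9) = 46/63
  n = 3: D(3) = 3(3 + 5/2) = 33/2; numerator = 4(46/63) + 2(8/7) = 328/63; a_3 = (328/63)/(33/2) = 656/2079

r = 3/2; a_0 = 1; a_1 = 8/7; a_2 = 46/63; a_3 = 656/2079


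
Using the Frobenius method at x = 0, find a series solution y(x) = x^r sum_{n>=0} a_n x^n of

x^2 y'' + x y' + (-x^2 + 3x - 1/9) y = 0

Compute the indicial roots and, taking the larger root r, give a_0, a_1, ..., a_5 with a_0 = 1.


Write in Frobenius form y'' + (p(x)/x) y' + (q(x)/x^2) y = 0:
  p(x) = 1,  q(x) = -x^2 + 3x - 1/9.
Indicial equation: r(r-1) + (1) r + (-1/9) = 0 -> roots r_1 = 1/3, r_2 = -1/3.
Take r = r_1 = 1/3. Let y(x) = x^r sum_{n>=0} a_n x^n with a_0 = 1.
Substitute y = x^r sum a_n x^n and match x^{r+n}. The recurrence is
  D(n) a_n + 3 a_{n-1} - 1 a_{n-2} = 0,  where D(n) = (r+n)(r+n-1) + (1)(r+n) + (-1/9).
  a_n = [-3 a_{n-1} + 1 a_{n-2}] / D(n).
Since the indicial polynomial factors as (r - r_1)(r - r_2), D(n) = (r_1 + n - r_1)(r_1 + n - r_2) = n(n + 2/3).
Evaluating step by step (a_0 = 1):
  n = 1: D(1) = 1(1 + 2/3) = 5/3; numerator = -3(1) = -3; a_1 = (-3)/(5/3) = -9/5
  n = 2: D(2) = 2(2 + 2/3) = 16/3; numerator = -3(-9/5) + 1(1) = 32/5; a_2 = (32/5)/(16/3) = 6/5
  n = 3: D(3) = 3(3 + 2/3) = 11; numerator = -3(6/5) + 1(-9/5) = -27/5; a_3 = (-27/5)/(11) = -27/55
  n = 4: D(4) = 4(4 + 2/3) = 56/3; numerator = -3(-27/55) + 1(6/5) = 147/55; a_4 = (147/55)/(56/3) = 63/440
  n = 5: D(5) = 5(5 + 2/3) = 85/3; numerator = -3(63/440) + 1(-27/55) = -81/88; a_5 = (-81/88)/(85/3) = -243/7480

r = 1/3; a_0 = 1; a_1 = -9/5; a_2 = 6/5; a_3 = -27/55; a_4 = 63/440; a_5 = -243/7480


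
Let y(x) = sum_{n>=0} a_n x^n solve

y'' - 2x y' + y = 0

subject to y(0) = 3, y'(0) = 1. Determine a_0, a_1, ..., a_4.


Ansatz: y(x) = sum_{n>=0} a_n x^n, so y'(x) = sum_{n>=1} n a_n x^(n-1) and y''(x) = sum_{n>=2} n(n-1) a_n x^(n-2).
Substitute into P(x) y'' + Q(x) y' + R(x) y = 0 with P(x) = 1, Q(x) = -2x, R(x) = 1, and match powers of x.
Initial conditions: a_0 = 3, a_1 = 1.
Setting the coefficient of each power of x to zero and solving order by order (substituting the coefficients already found):
  x^0: 2 a_2 + a_0 = 0  ->  2 a_2 = -a_0 = -3  ->  a_2 = -3/2
  x^1: 6 a_3 - a_1 = 0  ->  6 a_3 = a_1 = 1  ->  a_3 = 1/6
  x^2: 12 a_4 - 3 a_2 = 0  ->  12 a_4 = 3 a_2 = -9/2  ->  a_4 = -3/8
Truncated series: y(x) = 3 + x - (3/2) x^2 + (1/6) x^3 - (3/8) x^4 + O(x^5).

a_0 = 3; a_1 = 1; a_2 = -3/2; a_3 = 1/6; a_4 = -3/8


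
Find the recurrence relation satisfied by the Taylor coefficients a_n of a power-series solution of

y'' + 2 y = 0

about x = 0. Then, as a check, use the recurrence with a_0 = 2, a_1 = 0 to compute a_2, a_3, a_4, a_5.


Substitute y = sum_n a_n x^n into y'' + (const) y = 0.
y''(x) = sum_{n>=0} (n+2)(n+1) a_{n+2} x^n.
The ODE becomes sum_n [(n+2)(n+1) a_{n+2} + 2 a_n] x^n = 0.
Setting each coefficient to zero gives the recurrence:
  (n+2)(n+1) a_{n+2} + 2 a_n = 0,
  a_{n+2} = -2 / ((n+1)(n+2)) a_n.

Check with a_0 = 2, a_1 = 0 (apply the recurrence for n = 0, 1, 2, 3): a_0 = 2, a_1 = 0, a_2 = -2, a_3 = 0, a_4 = 1/3, a_5 = 0.

a_{n+2} = -2/((n+1)(n+2)) * a_n; check: a_0 = 2, a_1 = 0, a_2 = -2, a_3 = 0, a_4 = 1/3, a_5 = 0


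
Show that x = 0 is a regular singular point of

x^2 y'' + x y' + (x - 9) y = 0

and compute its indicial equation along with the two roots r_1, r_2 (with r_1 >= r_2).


Divide by x^2 to reach normal form y'' + P_1(x) y' + P_2(x) y = 0 with P_1(x) = 1/x and P_2(x) = 1/x - 9/x^2.
x = 0 is a singular point because the y'-coefficient 1/x has a pole at x = 0 and the y-coefficient 1/x - 9/x^2 has a pole at x = 0.
It is a regular singular point because x P_1(x) = p(x) = 1 and x^2 P_2(x) = q(x) = x - 9 are polynomials, hence analytic at x = 0.
p(0) = 1,  q(0) = -9.
Indicial equation: r(r-1) + p(0) r + q(0) = 0, i.e. r^2 + (p(0) - 1) r + q(0) = 0, i.e. r^2 - 9 = 0.
Discriminant: (0)^2 - 4(-9) = 36, so r = (0 ± 6)/2.
Solving: r_1 = 3, r_2 = -3.

indicial: r^2 - 9 = 0; roots r_1 = 3, r_2 = -3


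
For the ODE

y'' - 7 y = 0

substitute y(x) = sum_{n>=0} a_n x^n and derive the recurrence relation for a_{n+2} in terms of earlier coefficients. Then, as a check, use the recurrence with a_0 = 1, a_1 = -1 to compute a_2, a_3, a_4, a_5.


Substitute y = sum_n a_n x^n into y'' + (const) y = 0.
y''(x) = sum_{n>=0} (n+2)(n+1) a_{n+2} x^n.
The ODE becomes sum_n [(n+2)(n+1) a_{n+2} - 7 a_n] x^n = 0.
Setting each coefficient to zero gives the recurrence:
  (n+2)(n+1) a_{n+2} - 7 a_n = 0,
  a_{n+2} = 7 / ((n+1)(n+2)) a_n.

Check with a_0 = 1, a_1 = -1 (apply the recurrence for n = 0, 1, 2, 3): a_0 = 1, a_1 = -1, a_2 = 7/2, a_3 = -7/6, a_4 = 49/24, a_5 = -49/120.

a_{n+2} = 7/((n+1)(n+2)) * a_n; check: a_0 = 1, a_1 = -1, a_2 = 7/2, a_3 = -7/6, a_4 = 49/24, a_5 = -49/120


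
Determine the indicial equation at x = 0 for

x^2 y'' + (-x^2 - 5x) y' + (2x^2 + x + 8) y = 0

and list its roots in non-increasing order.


Divide by x^2 to reach normal form y'' + P_1(x) y' + P_2(x) y = 0 with P_1(x) = -1 - 5/x and P_2(x) = 2 + 1/x + 8/x^2.
x = 0 is a singular point because the y'-coefficient -1 - 5/x has a pole at x = 0 and the y-coefficient 2 + 1/x + 8/x^2 has a pole at x = 0.
It is a regular singular point because x P_1(x) = p(x) = -x - 5 and x^2 P_2(x) = q(x) = 2x^2 + x + 8 are polynomials, hence analytic at x = 0.
p(0) = -5,  q(0) = 8.
Indicial equation: r(r-1) + p(0) r + q(0) = 0, i.e. r^2 + (p(0) - 1) r + q(0) = 0, i.e. r^2 - 6 r + 8 = 0.
Discriminant: (-6)^2 - 4(8) = 4, so r = (6 ± 2)/2.
Solving: r_1 = 4, r_2 = 2.

indicial: r^2 - 6 r + 8 = 0; roots r_1 = 4, r_2 = 2


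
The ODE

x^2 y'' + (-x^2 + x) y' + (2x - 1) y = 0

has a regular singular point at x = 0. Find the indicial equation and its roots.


Divide by x^2 to reach normal form y'' + P_1(x) y' + P_2(x) y = 0 with P_1(x) = -1 + 1/x and P_2(x) = 2/x - 1/x^2.
x = 0 is a singular point because the y'-coefficient -1 + 1/x has a pole at x = 0 and the y-coefficient 2/x - 1/x^2 has a pole at x = 0.
It is a regular singular point because x P_1(x) = p(x) = 1 - x and x^2 P_2(x) = q(x) = 2x - 1 are polynomials, hence analytic at x = 0.
p(0) = 1,  q(0) = -1.
Indicial equation: r(r-1) + p(0) r + q(0) = 0, i.e. r^2 + (p(0) - 1) r + q(0) = 0, i.e. r^2 - 1 = 0.
Discriminant: (0)^2 - 4(-1) = 4, so r = (0 ± 2)/2.
Solving: r_1 = 1, r_2 = -1.

indicial: r^2 - 1 = 0; roots r_1 = 1, r_2 = -1


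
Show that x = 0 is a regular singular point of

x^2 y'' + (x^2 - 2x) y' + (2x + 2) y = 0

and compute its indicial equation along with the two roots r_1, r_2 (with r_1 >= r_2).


Divide by x^2 to reach normal form y'' + P_1(x) y' + P_2(x) y = 0 with P_1(x) = 1 - 2/x and P_2(x) = 2/x + 2/x^2.
x = 0 is a singular point because the y'-coefficient 1 - 2/x has a pole at x = 0 and the y-coefficient 2/x + 2/x^2 has a pole at x = 0.
It is a regular singular point because x P_1(x) = p(x) = x - 2 and x^2 P_2(x) = q(x) = 2x + 2 are polynomials, hence analytic at x = 0.
p(0) = -2,  q(0) = 2.
Indicial equation: r(r-1) + p(0) r + q(0) = 0, i.e. r^2 + (p(0) - 1) r + q(0) = 0, i.e. r^2 - 3 r + 2 = 0.
Discriminant: (-3)^2 - 4(2) = 1, so r = (3 ± 1)/2.
Solving: r_1 = 2, r_2 = 1.

indicial: r^2 - 3 r + 2 = 0; roots r_1 = 2, r_2 = 1


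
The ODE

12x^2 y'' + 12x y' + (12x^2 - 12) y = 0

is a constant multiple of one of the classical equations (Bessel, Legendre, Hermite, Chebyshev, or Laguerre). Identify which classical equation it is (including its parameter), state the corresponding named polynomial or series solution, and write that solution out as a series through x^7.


All three coefficients share the factor 12; dividing through by 12 gives  x^2 y'' + x y' + (x^2 - 1) y = 0.
This matches the Bessel equation x^2 y'' + x y' + (x^2 - nu^2) y = 0 with nu^2 = 1, so nu = 1; the solution bounded at x = 0 is J_1(x).
Frobenius at x = 0: indicial roots ±nu; for r = nu the recurrence k(k + 2nu) c_k = -c_{k-2} gives the standard series J_nu(x) = sum_{k>=0} (-1)^k / (k! (k+nu)!) (x/2)^(2k+nu). Evaluate the first 4 terms:
  k = 0: (-1)^0 / (0! * 1! * 2^1) x^1 = 1/(1*1*2) x^1 = (1/2) x^1
  k = 1: (-1)^1 / (1! * 2! * 2^3) x^3 = -1/(1*2*8) x^3 = (-1/16) x^3
  k = 2: (-1)^2 / (2! * 3! * 2^5) x^5 = 1/(2*6*32) x^5 = (1/384) x^5
  k = 3: (-1)^3 / (3! * 4! * 2^7) x^7 = -1/(6*24*128) x^7 = (-1/18432) x^7
Hence J_1(x) = -x^7/18432 + x^5/384 - x^3/16 + x/2 + ....

J_1(x); series = -x^7/18432 + x^5/384 - x^3/16 + x/2


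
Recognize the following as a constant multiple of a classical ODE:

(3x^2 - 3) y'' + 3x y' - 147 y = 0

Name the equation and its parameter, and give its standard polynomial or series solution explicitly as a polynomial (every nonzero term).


All three coefficients share the factor -3; dividing through by -3 gives  (1 - x^2) y'' - x y' + 49 y = 0.
This matches the Chebyshev equation (1 - x^2) y'' - x y' + n^2 y = 0 (note the -x y' term, not -2x y') with n^2 = 49, so n = 7; the polynomial solution is T_7(x).
With y = sum_k a_k x^k, matching x^k gives (k+2)(k+1) a_{k+2} = (k^2 - n^2) a_k = (k - 7)(k + 7) a_k. The right side vanishes at k = 7, so the series with the parity of 7 terminates at degree 7.
Standard normalization: leading coefficient of T_n is 2^(n-1), so a_7 = 2^6 = 64. Work downward with a_k = (k+1)(k+2) a_{k+2} / ((k - 7)(k + 7)):
  a_5 = (6)(7)(64) / ((5 - 7)(5 + 7)) = 2688/(-24) = -112
  a_3 = (4)(5)(-112) / ((3 - 7)(3 + 7)) = -2240/(-40) = 56
  a_1 = (2)(3)(56) / ((1 - 7)(1 + 7)) = 336/(-48) = -7
Hence T_7(x) = 64 x^7 - 112 x^5 + 56 x^3 - 7 x.

T_7(x); series = 64 x^7 - 112 x^5 + 56 x^3 - 7 x


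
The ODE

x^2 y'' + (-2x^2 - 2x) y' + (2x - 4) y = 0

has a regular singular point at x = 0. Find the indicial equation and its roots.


Divide by x^2 to reach normal form y'' + P_1(x) y' + P_2(x) y = 0 with P_1(x) = -2 - 2/x and P_2(x) = 2/x - 4/x^2.
x = 0 is a singular point because the y'-coefficient -2 - 2/x has a pole at x = 0 and the y-coefficient 2/x - 4/x^2 has a pole at x = 0.
It is a regular singular point because x P_1(x) = p(x) = -2x - 2 and x^2 P_2(x) = q(x) = 2x - 4 are polynomials, hence analytic at x = 0.
p(0) = -2,  q(0) = -4.
Indicial equation: r(r-1) + p(0) r + q(0) = 0, i.e. r^2 + (p(0) - 1) r + q(0) = 0, i.e. r^2 - 3 r - 4 = 0.
Discriminant: (-3)^2 - 4(-4) = 25, so r = (3 ± 5)/2.
Solving: r_1 = 4, r_2 = -1.

indicial: r^2 - 3 r - 4 = 0; roots r_1 = 4, r_2 = -1


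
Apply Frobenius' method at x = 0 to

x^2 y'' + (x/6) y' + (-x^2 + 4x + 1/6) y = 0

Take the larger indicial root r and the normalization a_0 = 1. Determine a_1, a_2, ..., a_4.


Write in Frobenius form y'' + (p(x)/x) y' + (q(x)/x^2) y = 0:
  p(x) = 1/6,  q(x) = -x^2 + 4x + 1/6.
Indicial equation: r(r-1) + (1/6) r + (1/6) = 0 -> roots r_1 = 1/2, r_2 = 1/3.
Take r = r_1 = 1/2. Let y(x) = x^r sum_{n>=0} a_n x^n with a_0 = 1.
Substitute y = x^r sum a_n x^n and match x^{r+n}. The recurrence is
  D(n) a_n + 4 a_{n-1} - 1 a_{n-2} = 0,  where D(n) = (r+n)(r+n-1) + (1/6)(r+n) + (1/6).
  a_n = [-4 a_{n-1} + 1 a_{n-2}] / D(n).
Since the indicial polynomial factors as (r - r_1)(r - r_2), D(n) = (r_1 + n - r_1)(r_1 + n - r_2) = n(n + 1/6).
Evaluating step by step (a_0 = 1):
  n = 1: D(1) = 1(1 + 1/6) = 7/6; numerator = -4(1) = -4; a_1 = (-4)/(7/6) = -24/7
  n = 2: D(2) = 2(2 + 1/6) = 13/3; numerator = -4(-24/7) + 1(1) = 103/7; a_2 = (103/7)/(13/3) = 309/91
  n = 3: D(3) = 3(3 + 1/6) = 19/2; numerator = -4(309/91) + 1(-24/7) = -1548/91; a_3 = (-1548/91)/(19/2) = -3096/1729
  n = 4: D(4) = 4(4 + 1/6) = 50/3; numerator = -4(-3096/1729) + 1(309/91) = 18255/1729; a_4 = (18255/1729)/(50/3) = 10953/17290

r = 1/2; a_0 = 1; a_1 = -24/7; a_2 = 309/91; a_3 = -3096/1729; a_4 = 10953/17290


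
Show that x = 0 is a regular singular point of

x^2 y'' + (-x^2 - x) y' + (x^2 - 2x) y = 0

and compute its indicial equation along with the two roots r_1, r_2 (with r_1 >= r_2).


Divide by x^2 to reach normal form y'' + P_1(x) y' + P_2(x) y = 0 with P_1(x) = -1 - 1/x and P_2(x) = 1 - 2/x.
x = 0 is a singular point because the y'-coefficient -1 - 1/x has a pole at x = 0 and the y-coefficient 1 - 2/x has a pole at x = 0.
It is a regular singular point because x P_1(x) = p(x) = -x - 1 and x^2 P_2(x) = q(x) = x^2 - 2x are polynomials, hence analytic at x = 0.
p(0) = -1,  q(0) = 0.
Indicial equation: r(r-1) + p(0) r + q(0) = 0, i.e. r^2 + (p(0) - 1) r + q(0) = 0, i.e. r^2 - 2 r = 0.
Discriminant: (-2)^2 - 4(0) = 4, so r = (2 ± 2)/2.
Solving: r_1 = 2, r_2 = 0.

indicial: r^2 - 2 r = 0; roots r_1 = 2, r_2 = 0


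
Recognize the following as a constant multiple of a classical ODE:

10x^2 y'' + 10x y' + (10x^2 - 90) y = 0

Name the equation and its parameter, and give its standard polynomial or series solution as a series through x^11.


All three coefficients share the factor 10; dividing through by 10 gives  x^2 y'' + x y' + (x^2 - 9) y = 0.
This matches the Bessel equation x^2 y'' + x y' + (x^2 - nu^2) y = 0 with nu^2 = 9, so nu = 3; the solution bounded at x = 0 is J_3(x).
Frobenius at x = 0: indicial roots ±nu; for r = nu the recurrence k(k + 2nu) c_k = -c_{k-2} gives the standard series J_nu(x) = sum_{k>=0} (-1)^k / (k! (k+nu)!) (x/2)^(2k+nu). Evaluate the first 5 terms:
  k = 0: (-1)^0 / (0! * 3! * 2^3) x^3 = 1/(1*6*8) x^3 = (1/48) x^3
  k = 1: (-1)^1 / (1! * 4! * 2^5) x^5 = -1/(1*24*32) x^5 = (-1/768) x^5
  k = 2: (-1)^2 / (2! * 5! * 2^7) x^7 = 1/(2*120*128) x^7 = (1/30720) x^7
  k = 3: (-1)^3 / (3! * 6! * 2^9) x^9 = -1/(6*720*512) x^9 = (-1/2211840) x^9
  k = 4: (-1)^4 / (4! * 7! * 2^11) x^11 = 1/(24*5040*2048) x^11 = (1/247726080) x^11
Hence J_3(x) = x^11/247726080 - x^9/2211840 + x^7/30720 - x^5/768 + x^3/48 + ....

J_3(x); series = x^11/247726080 - x^9/2211840 + x^7/30720 - x^5/768 + x^3/48


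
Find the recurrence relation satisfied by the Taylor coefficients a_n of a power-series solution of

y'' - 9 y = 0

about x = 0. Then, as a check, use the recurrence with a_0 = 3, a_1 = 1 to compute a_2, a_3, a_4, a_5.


Substitute y = sum_n a_n x^n into y'' + (const) y = 0.
y''(x) = sum_{n>=0} (n+2)(n+1) a_{n+2} x^n.
The ODE becomes sum_n [(n+2)(n+1) a_{n+2} - 9 a_n] x^n = 0.
Setting each coefficient to zero gives the recurrence:
  (n+2)(n+1) a_{n+2} - 9 a_n = 0,
  a_{n+2} = 9 / ((n+1)(n+2)) a_n.

Check with a_0 = 3, a_1 = 1 (apply the recurrence for n = 0, 1, 2, 3): a_0 = 3, a_1 = 1, a_2 = 27/2, a_3 = 3/2, a_4 = 81/8, a_5 = 27/40.

a_{n+2} = 9/((n+1)(n+2)) * a_n; check: a_0 = 3, a_1 = 1, a_2 = 27/2, a_3 = 3/2, a_4 = 81/8, a_5 = 27/40


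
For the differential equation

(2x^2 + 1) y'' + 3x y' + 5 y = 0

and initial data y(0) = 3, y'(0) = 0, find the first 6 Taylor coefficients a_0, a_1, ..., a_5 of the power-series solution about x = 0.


Ansatz: y(x) = sum_{n>=0} a_n x^n, so y'(x) = sum_{n>=1} n a_n x^(n-1) and y''(x) = sum_{n>=2} n(n-1) a_n x^(n-2).
Substitute into P(x) y'' + Q(x) y' + R(x) y = 0 with P(x) = 2x^2 + 1, Q(x) = 3x, R(x) = 5, and match powers of x.
Initial conditions: a_0 = 3, a_1 = 0.
Setting the coefficient of each power of x to zero and solving order by order (substituting the coefficients already found):
  x^0: 2 a_2 + 5 a_0 = 0  ->  2 a_2 = -5 a_0 = -15  ->  a_2 = -15/2
  x^1: 6 a_3 + 8 a_1 = 0  ->  6 a_3 = -8 a_1 = 0  ->  a_3 = 0
  x^2: 12 a_4 + 15 a_2 = 0  ->  12 a_4 = -15 a_2 = 225/2  ->  a_4 = 75/8
  x^3: 20 a_5 + 26 a_3 = 0  ->  20 a_5 = -26 a_3 = 0  ->  a_5 = 0
Truncated series: y(x) = 3 - (15/2) x^2 + (75/8) x^4 + O(x^6).

a_0 = 3; a_1 = 0; a_2 = -15/2; a_3 = 0; a_4 = 75/8; a_5 = 0


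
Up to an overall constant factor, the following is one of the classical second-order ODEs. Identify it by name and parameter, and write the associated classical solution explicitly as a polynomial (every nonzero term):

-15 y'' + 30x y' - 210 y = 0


All three coefficients share the factor -15; dividing through by -15 gives  y'' - 2x y' + 14 y = 0.
This matches the Hermite equation y'' - 2x y' + 2n y = 0 with 2n = 14, so n = 7; the polynomial solution is H_7(x).
With y = sum_k a_k x^k, matching x^k gives (k+2)(k+1) a_{k+2} = 2(k - n) a_k = 2(k - 7) a_k. The right side vanishes at k = 7, so the series with the parity of 7 terminates at degree 7.
Standard normalization: leading coefficient of H_n is 2^n, so a_7 = 2^7 = 128. Work downward with a_k = (k+1)(k+2) a_{k+2} / (2(k - n)):
  a_5 = (6)(7)(128) / (2(5 - 7)) = 5376/(-4) = -1344
  a_3 = (4)(5)(-1344) / (2(3 - 7)) = -26880/(-8) = 3360
  a_1 = (2)(3)(3360) / (2(1 - 7)) = 20160/(-12) = -1680
Hence H_7(x) = 128 x^7 - 1344 x^5 + 3360 x^3 - 1680 x.

H_7(x); series = 128 x^7 - 1344 x^5 + 3360 x^3 - 1680 x


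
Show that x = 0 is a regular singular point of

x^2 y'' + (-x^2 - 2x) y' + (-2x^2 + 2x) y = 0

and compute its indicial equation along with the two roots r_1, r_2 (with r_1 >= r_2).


Divide by x^2 to reach normal form y'' + P_1(x) y' + P_2(x) y = 0 with P_1(x) = -1 - 2/x and P_2(x) = -2 + 2/x.
x = 0 is a singular point because the y'-coefficient -1 - 2/x has a pole at x = 0 and the y-coefficient -2 + 2/x has a pole at x = 0.
It is a regular singular point because x P_1(x) = p(x) = -x - 2 and x^2 P_2(x) = q(x) = -2x^2 + 2x are polynomials, hence analytic at x = 0.
p(0) = -2,  q(0) = 0.
Indicial equation: r(r-1) + p(0) r + q(0) = 0, i.e. r^2 + (p(0) - 1) r + q(0) = 0, i.e. r^2 - 3 r = 0.
Discriminant: (-3)^2 - 4(0) = 9, so r = (3 ± 3)/2.
Solving: r_1 = 3, r_2 = 0.

indicial: r^2 - 3 r = 0; roots r_1 = 3, r_2 = 0


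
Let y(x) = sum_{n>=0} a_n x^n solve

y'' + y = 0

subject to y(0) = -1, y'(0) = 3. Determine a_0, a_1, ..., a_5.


Ansatz: y(x) = sum_{n>=0} a_n x^n, so y'(x) = sum_{n>=1} n a_n x^(n-1) and y''(x) = sum_{n>=2} n(n-1) a_n x^(n-2).
Substitute into P(x) y'' + Q(x) y' + R(x) y = 0 with P(x) = 1, Q(x) = 0, R(x) = 1, and match powers of x.
Initial conditions: a_0 = -1, a_1 = 3.
Setting the coefficient of each power of x to zero and solving order by order (substituting the coefficients already found):
  x^0: 2 a_2 + a_0 = 0  ->  2 a_2 = -a_0 = 1  ->  a_2 = 1/2
  x^1: 6 a_3 + a_1 = 0  ->  6 a_3 = -a_1 = -3  ->  a_3 = -1/2
  x^2: 12 a_4 + a_2 = 0  ->  12 a_4 = -a_2 = -1/2  ->  a_4 = -1/24
  x^3: 20 a_5 + a_3 = 0  ->  20 a_5 = -a_3 = 1/2  ->  a_5 = 1/40
Truncated series: y(x) = -1 + 3 x + (1/2) x^2 - (1/2) x^3 - (1/24) x^4 + (1/40) x^5 + O(x^6).

a_0 = -1; a_1 = 3; a_2 = 1/2; a_3 = -1/2; a_4 = -1/24; a_5 = 1/40


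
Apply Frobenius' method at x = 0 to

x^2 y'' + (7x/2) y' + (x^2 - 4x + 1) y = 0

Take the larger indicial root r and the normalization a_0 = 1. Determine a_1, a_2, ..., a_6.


Write in Frobenius form y'' + (p(x)/x) y' + (q(x)/x^2) y = 0:
  p(x) = 7/2,  q(x) = x^2 - 4x + 1.
Indicial equation: r(r-1) + (7/2) r + (1) = 0 -> roots r_1 = -1/2, r_2 = -2.
Take r = r_1 = -1/2. Let y(x) = x^r sum_{n>=0} a_n x^n with a_0 = 1.
Substitute y = x^r sum a_n x^n and match x^{r+n}. The recurrence is
  D(n) a_n - 4 a_{n-1} + 1 a_{n-2} = 0,  where D(n) = (r+n)(r+n-1) + (7/2)(r+n) + (1).
  a_n = [4 a_{n-1} - 1 a_{n-2}] / D(n).
Since the indicial polynomial factors as (r - r_1)(r - r_2), D(n) = (r_1 + n - r_1)(r_1 + n - r_2) = n(n + 3/2).
Evaluating step by step (a_0 = 1):
  n = 1: D(1) = 1(1 + 3/2) = 5/2; numerator = 4(1) = 4; a_1 = (4)/(5/2) = 8/5
  n = 2: D(2) = 2(2 + 3/2) = 7; numerator = 4(8/5) - 1(1) = 27/5; a_2 = (27/5)/(7) = 27/35
  n = 3: D(3) = 3(3 + 3/2) = 27/2; numerator = 4(27/35) - 1(8/5) = 52/35; a_3 = (52/35)/(27/2) = 104/945
  n = 4: D(4) = 4(4 + 3/2) = 22; numerator = 4(104/945) - 1(27/35) = -313/945; a_4 = (-313/945)/(22) = -313/20790
  n = 5: D(5) = 5(5 + 3/2) = 65/2; numerator = 4(-313/20790) - 1(104/945) = -118/693; a_5 = (-118/693)/(65/2) = -236/45045
  n = 6: D(6) = 6(6 + 3/2) = 45; numerator = 4(-236/45045) - 1(-313/20790) = -29/4914; a_6 = (-29/4914)/(45) = -29/221130

r = -1/2; a_0 = 1; a_1 = 8/5; a_2 = 27/35; a_3 = 104/945; a_4 = -313/20790; a_5 = -236/45045; a_6 = -29/221130


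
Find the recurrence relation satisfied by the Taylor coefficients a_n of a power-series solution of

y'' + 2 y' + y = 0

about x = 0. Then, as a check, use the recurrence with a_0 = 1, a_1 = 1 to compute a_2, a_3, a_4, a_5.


Substitute y = sum_n a_n x^n.
y''(x) has coefficient (n+2)(n+1) a_{n+2} at x^n;
2 y'(x) has coefficient 2 (n+1) a_{n+1} at x^n;
y(x) has coefficient 1 a_n at x^n.
Matching x^n: (n+2)(n+1) a_{n+2} + 2 (n+1) a_{n+1} + 1 a_n = 0.
Thus a_{n+2} = [-2 (n+1) a_{n+1} - 1 a_n] / ((n+1)(n+2)).

Check with a_0 = 1, a_1 = 1 (apply the recurrence for n = 0, 1, 2, 3): a_0 = 1, a_1 = 1, a_2 = -3/2, a_3 = 5/6, a_4 = -7/24, a_5 = 3/40.

a_(n+2) = [-2 (n+1) a_(n+1) - 1 a_n] / ((n+1)(n+2)); check: a_0 = 1, a_1 = 1, a_2 = -3/2, a_3 = 5/6, a_4 = -7/24, a_5 = 3/40


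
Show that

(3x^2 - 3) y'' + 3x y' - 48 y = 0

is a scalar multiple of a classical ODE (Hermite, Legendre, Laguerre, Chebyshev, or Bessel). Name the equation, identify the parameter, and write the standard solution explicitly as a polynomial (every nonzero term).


All three coefficients share the factor -3; dividing through by -3 gives  (1 - x^2) y'' - x y' + 16 y = 0.
This matches the Chebyshev equation (1 - x^2) y'' - x y' + n^2 y = 0 (note the -x y' term, not -2x y') with n^2 = 16, so n = 4; the polynomial solution is T_4(x).
With y = sum_k a_k x^k, matching x^k gives (k+2)(k+1) a_{k+2} = (k^2 - n^2) a_k = (k - 4)(k + 4) a_k. The right side vanishes at k = 4, so the series with the parity of 4 terminates at degree 4.
Standard normalization: leading coefficient of T_n is 2^(n-1), so a_4 = 2^3 = 8. Work downward with a_k = (k+1)(k+2) a_{k+2} / ((k - 4)(k + 4)):
  a_2 = (3)(4)(8) / ((2 - 4)(2 + 4)) = 96/(-12) = -8
  a_0 = (1)(2)(-8) / ((0 - 4)(0 + 4)) = -16/(-16) = 1
Hence T_4(x) = 8 x^4 - 8 x^2 + 1.

T_4(x); series = 8 x^4 - 8 x^2 + 1


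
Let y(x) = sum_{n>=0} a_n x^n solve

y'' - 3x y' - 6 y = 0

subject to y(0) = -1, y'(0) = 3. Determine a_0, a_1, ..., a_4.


Ansatz: y(x) = sum_{n>=0} a_n x^n, so y'(x) = sum_{n>=1} n a_n x^(n-1) and y''(x) = sum_{n>=2} n(n-1) a_n x^(n-2).
Substitute into P(x) y'' + Q(x) y' + R(x) y = 0 with P(x) = 1, Q(x) = -3x, R(x) = -6, and match powers of x.
Initial conditions: a_0 = -1, a_1 = 3.
Setting the coefficient of each power of x to zero and solving order by order (substituting the coefficients already found):
  x^0: 2 a_2 - 6 a_0 = 0  ->  2 a_2 = 6 a_0 = -6  ->  a_2 = -3
  x^1: 6 a_3 - 9 a_1 = 0  ->  6 a_3 = 9 a_1 = 27  ->  a_3 = 9/2
  x^2: 12 a_4 - 12 a_2 = 0  ->  12 a_4 = 12 a_2 = -36  ->  a_4 = -3
Truncated series: y(x) = -1 + 3 x - 3 x^2 + (9/2) x^3 - 3 x^4 + O(x^5).

a_0 = -1; a_1 = 3; a_2 = -3; a_3 = 9/2; a_4 = -3


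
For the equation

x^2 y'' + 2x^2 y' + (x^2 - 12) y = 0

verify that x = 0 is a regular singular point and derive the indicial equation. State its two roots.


Divide by x^2 to reach normal form y'' + P_1(x) y' + P_2(x) y = 0 with P_1(x) = 2 and P_2(x) = 1 - 12/x^2.
x = 0 is a singular point because the y-coefficient 1 - 12/x^2 has a pole at x = 0.
It is a regular singular point because x P_1(x) = p(x) = 2x and x^2 P_2(x) = q(x) = x^2 - 12 are polynomials, hence analytic at x = 0.
p(0) = 0,  q(0) = -12.
Indicial equation: r(r-1) + p(0) r + q(0) = 0, i.e. r^2 + (p(0) - 1) r + q(0) = 0, i.e. r^2 - 1 r - 12 = 0.
Discriminant: (-1)^2 - 4(-12) = 49, so r = (1 ± 7)/2.
Solving: r_1 = 4, r_2 = -3.

indicial: r^2 - 1 r - 12 = 0; roots r_1 = 4, r_2 = -3


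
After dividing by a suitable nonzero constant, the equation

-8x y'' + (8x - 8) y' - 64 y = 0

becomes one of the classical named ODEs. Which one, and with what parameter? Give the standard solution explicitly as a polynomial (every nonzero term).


All three coefficients share the factor -8; dividing through by -8 gives  x y'' + (1 - x) y' + 8 y = 0.
This matches the Laguerre equation x y'' + (1 - x) y' + n y = 0 with n = 8; the polynomial solution is L_8(x).
With y = sum_k a_k x^k, matching x^k gives (k+1)k a_{k+1} + (k+1) a_{k+1} - k a_k + n a_k = 0, i.e. (k+1)^2 a_{k+1} = (k - n) a_k = (k - 8) a_k. The right side vanishes at k = 8, so the series terminates at degree 8.
Standard normalization L_n(0) = 1 gives a_0 = 1. Work upward with a_{k+1} = (k - 8) a_k / (k+1)^2:
  a_1 = (0 - 8)(1) / 1^2 = -8/1 = -8
  a_2 = (1 - 8)(-8) / 2^2 = 56/4 = 14
  a_3 = (2 - 8)(14) / 3^2 = -84/9 = -28/3
  a_4 = (3 - 8)(-28/3) / 4^2 = (140/3)/16 = 35/12
  a_5 = (4 - 8)(35/12) / 5^2 = (-35/3)/25 = -7/15
  a_6 = (5 - 8)(-7/15) / 6^2 = (7/5)/36 = 7/180
  a_7 = (6 - 8)(7/180) / 7^2 = (-7/90)/49 = -1/630
  a_8 = (7 - 8)(-1/630) / 8^2 = (1/630)/64 = 1/40320
Hence L_8(x) = x^8/40320 - x^7/630 + 7 x^6/180 - 7 x^5/15 + 35 x^4/12 - 28 x^3/3 + 14 x^2 - 8 x + 1.

L_8(x); series = x^8/40320 - x^7/630 + 7 x^6/180 - 7 x^5/15 + 35 x^4/12 - 28 x^3/3 + 14 x^2 - 8 x + 1


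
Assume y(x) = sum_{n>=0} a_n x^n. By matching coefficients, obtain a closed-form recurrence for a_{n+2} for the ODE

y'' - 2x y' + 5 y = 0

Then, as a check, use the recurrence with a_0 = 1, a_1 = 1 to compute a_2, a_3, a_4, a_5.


Substitute y = sum_n a_n x^n.
y''(x) has coefficient (n+2)(n+1) a_{n+2} at x^n;
-2 x y'(x) has coefficient -2 n a_n at x^n (shift);
5 y(x) has coefficient 5 a_n at x^n.
Matching x^n: (n+2)(n+1) a_{n+2} + (-2n + 5) a_n = 0.
Thus a_{n+2} = (2n - 5) / ((n+1)(n+2)) * a_n.

Check with a_0 = 1, a_1 = 1 (apply the recurrence for n = 0, 1, 2, 3): a_0 = 1, a_1 = 1, a_2 = -5/2, a_3 = -1/2, a_4 = 5/24, a_5 = -1/40.

a_(n+2) = (2n - 5) / ((n+1)(n+2)) * a_n; check: a_0 = 1, a_1 = 1, a_2 = -5/2, a_3 = -1/2, a_4 = 5/24, a_5 = -1/40


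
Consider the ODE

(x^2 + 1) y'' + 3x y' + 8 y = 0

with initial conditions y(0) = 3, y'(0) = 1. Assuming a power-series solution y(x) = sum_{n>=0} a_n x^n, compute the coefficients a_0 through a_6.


Ansatz: y(x) = sum_{n>=0} a_n x^n, so y'(x) = sum_{n>=1} n a_n x^(n-1) and y''(x) = sum_{n>=2} n(n-1) a_n x^(n-2).
Substitute into P(x) y'' + Q(x) y' + R(x) y = 0 with P(x) = x^2 + 1, Q(x) = 3x, R(x) = 8, and match powers of x.
Initial conditions: a_0 = 3, a_1 = 1.
Setting the coefficient of each power of x to zero and solving order by order (substituting the coefficients already found):
  x^0: 2 a_2 + 8 a_0 = 0  ->  2 a_2 = -8 a_0 = -24  ->  a_2 = -12
  x^1: 6 a_3 + 11 a_1 = 0  ->  6 a_3 = -11 a_1 = -11  ->  a_3 = -11/6
  x^2: 12 a_4 + 16 a_2 = 0  ->  12 a_4 = -16 a_2 = 192  ->  a_4 = 16
  x^3: 20 a_5 + 23 a_3 = 0  ->  20 a_5 = -23 a_3 = 253/6  ->  a_5 = 253/120
  x^4: 30 a_6 + 32 a_4 = 0  ->  30 a_6 = -32 a_4 = -512  ->  a_6 = -256/15
Truncated series: y(x) = 3 + x - 12 x^2 - (11/6) x^3 + 16 x^4 + (253/120) x^5 - (256/15) x^6 + O(x^7).

a_0 = 3; a_1 = 1; a_2 = -12; a_3 = -11/6; a_4 = 16; a_5 = 253/120; a_6 = -256/15


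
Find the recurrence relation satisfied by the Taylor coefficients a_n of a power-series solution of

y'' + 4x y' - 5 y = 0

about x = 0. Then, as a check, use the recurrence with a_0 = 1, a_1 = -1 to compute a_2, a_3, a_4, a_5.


Substitute y = sum_n a_n x^n.
y''(x) has coefficient (n+2)(n+1) a_{n+2} at x^n;
4 x y'(x) has coefficient 4 n a_n at x^n (shift);
-5 y(x) has coefficient -5 a_n at x^n.
Matching x^n: (n+2)(n+1) a_{n+2} + (4n - 5) a_n = 0.
Thus a_{n+2} = (-4n + 5) / ((n+1)(n+2)) * a_n.

Check with a_0 = 1, a_1 = -1 (apply the recurrence for n = 0, 1, 2, 3): a_0 = 1, a_1 = -1, a_2 = 5/2, a_3 = -1/6, a_4 = -5/8, a_5 = 7/120.

a_(n+2) = (-4n + 5) / ((n+1)(n+2)) * a_n; check: a_0 = 1, a_1 = -1, a_2 = 5/2, a_3 = -1/6, a_4 = -5/8, a_5 = 7/120


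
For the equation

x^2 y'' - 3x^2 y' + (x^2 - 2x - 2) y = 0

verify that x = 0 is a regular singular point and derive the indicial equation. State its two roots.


Divide by x^2 to reach normal form y'' + P_1(x) y' + P_2(x) y = 0 with P_1(x) = -3 and P_2(x) = 1 - 2/x - 2/x^2.
x = 0 is a singular point because the y-coefficient 1 - 2/x - 2/x^2 has a pole at x = 0.
It is a regular singular point because x P_1(x) = p(x) = -3x and x^2 P_2(x) = q(x) = x^2 - 2x - 2 are polynomials, hence analytic at x = 0.
p(0) = 0,  q(0) = -2.
Indicial equation: r(r-1) + p(0) r + q(0) = 0, i.e. r^2 + (p(0) - 1) r + q(0) = 0, i.e. r^2 - 1 r - 2 = 0.
Discriminant: (-1)^2 - 4(-2) = 9, so r = (1 ± 3)/2.
Solving: r_1 = 2, r_2 = -1.

indicial: r^2 - 1 r - 2 = 0; roots r_1 = 2, r_2 = -1


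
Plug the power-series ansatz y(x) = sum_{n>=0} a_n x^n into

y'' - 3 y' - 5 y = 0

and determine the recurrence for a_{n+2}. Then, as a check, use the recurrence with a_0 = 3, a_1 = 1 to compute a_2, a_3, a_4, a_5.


Substitute y = sum_n a_n x^n.
y''(x) has coefficient (n+2)(n+1) a_{n+2} at x^n;
-3 y'(x) has coefficient -3 (n+1) a_{n+1} at x^n;
-5 y(x) has coefficient -5 a_n at x^n.
Matching x^n: (n+2)(n+1) a_{n+2} - 3 (n+1) a_{n+1} - 5 a_n = 0.
Thus a_{n+2} = [3 (n+1) a_{n+1} + 5 a_n] / ((n+1)(n+2)).

Check with a_0 = 3, a_1 = 1 (apply the recurrence for n = 0, 1, 2, 3): a_0 = 3, a_1 = 1, a_2 = 9, a_3 = 59/6, a_4 = 89/8, a_5 = 137/15.

a_(n+2) = [3 (n+1) a_(n+1) + 5 a_n] / ((n+1)(n+2)); check: a_0 = 3, a_1 = 1, a_2 = 9, a_3 = 59/6, a_4 = 89/8, a_5 = 137/15


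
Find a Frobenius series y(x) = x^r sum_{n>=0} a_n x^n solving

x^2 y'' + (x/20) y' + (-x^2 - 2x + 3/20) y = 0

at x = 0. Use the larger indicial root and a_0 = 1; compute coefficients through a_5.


Write in Frobenius form y'' + (p(x)/x) y' + (q(x)/x^2) y = 0:
  p(x) = 1/20,  q(x) = -x^2 - 2x + 3/20.
Indicial equation: r(r-1) + (1/20) r + (3/20) = 0 -> roots r_1 = 3/4, r_2 = 1/5.
Take r = r_1 = 3/4. Let y(x) = x^r sum_{n>=0} a_n x^n with a_0 = 1.
Substitute y = x^r sum a_n x^n and match x^{r+n}. The recurrence is
  D(n) a_n - 2 a_{n-1} - 1 a_{n-2} = 0,  where D(n) = (r+n)(r+n-1) + (1/20)(r+n) + (3/20).
  a_n = [2 a_{n-1} + 1 a_{n-2}] / D(n).
Since the indicial polynomial factors as (r - r_1)(r - r_2), D(n) = (r_1 + n - r_1)(r_1 + n - r_2) = n(n + 11/20).
Evaluating step by step (a_0 = 1):
  n = 1: D(1) = 1(1 + 11/20) = 31/20; numerator = 2(1) = 2; a_1 = (2)/(31/20) = 40/31
  n = 2: D(2) = 2(2 + 11/20) = 51/10; numerator = 2(40/31) + 1(1) = 111/31; a_2 = (111/31)/(51/10) = 370/527
  n = 3: D(3) = 3(3 + 11/20) = 213/20; numerator = 2(370/527) + 1(40/31) = 1420/527; a_3 = (1420/527)/(213/20) = 400/1581
  n = 4: D(4) = 4(4 + 11/20) = 91/5; numerator = 2(400/1581) + 1(370/527) = 1910/1581; a_4 = (1910/1581)/(91/5) = 9550/143871
  n = 5: D(5) = 5(5 + 11/20) = 111/4; numerator = 2(9550/143871) + 1(400/1581) = 18500/47957; a_5 = (18500/47957)/(111/4) = 2000/143871

r = 3/4; a_0 = 1; a_1 = 40/31; a_2 = 370/527; a_3 = 400/1581; a_4 = 9550/143871; a_5 = 2000/143871


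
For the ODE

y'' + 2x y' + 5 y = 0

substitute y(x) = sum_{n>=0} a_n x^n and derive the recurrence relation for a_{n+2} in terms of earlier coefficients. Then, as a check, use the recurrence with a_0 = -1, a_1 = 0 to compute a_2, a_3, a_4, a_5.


Substitute y = sum_n a_n x^n.
y''(x) has coefficient (n+2)(n+1) a_{n+2} at x^n;
2 x y'(x) has coefficient 2 n a_n at x^n (shift);
5 y(x) has coefficient 5 a_n at x^n.
Matching x^n: (n+2)(n+1) a_{n+2} + (2n + 5) a_n = 0.
Thus a_{n+2} = (-2n - 5) / ((n+1)(n+2)) * a_n.

Check with a_0 = -1, a_1 = 0 (apply the recurrence for n = 0, 1, 2, 3): a_0 = -1, a_1 = 0, a_2 = 5/2, a_3 = 0, a_4 = -15/8, a_5 = 0.

a_(n+2) = (-2n - 5) / ((n+1)(n+2)) * a_n; check: a_0 = -1, a_1 = 0, a_2 = 5/2, a_3 = 0, a_4 = -15/8, a_5 = 0


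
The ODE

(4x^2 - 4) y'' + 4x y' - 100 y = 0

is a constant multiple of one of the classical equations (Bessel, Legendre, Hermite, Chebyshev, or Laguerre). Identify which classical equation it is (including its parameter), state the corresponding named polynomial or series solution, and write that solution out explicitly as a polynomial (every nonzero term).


All three coefficients share the factor -4; dividing through by -4 gives  (1 - x^2) y'' - x y' + 25 y = 0.
This matches the Chebyshev equation (1 - x^2) y'' - x y' + n^2 y = 0 (note the -x y' term, not -2x y') with n^2 = 25, so n = 5; the polynomial solution is T_5(x).
With y = sum_k a_k x^k, matching x^k gives (k+2)(k+1) a_{k+2} = (k^2 - n^2) a_k = (k - 5)(k + 5) a_k. The right side vanishes at k = 5, so the series with the parity of 5 terminates at degree 5.
Standard normalization: leading coefficient of T_n is 2^(n-1), so a_5 = 2^4 = 16. Work downward with a_k = (k+1)(k+2) a_{k+2} / ((k - 5)(k + 5)):
  a_3 = (4)(5)(16) / ((3 - 5)(3 + 5)) = 320/(-16) = -20
  a_1 = (2)(3)(-20) / ((1 - 5)(1 + 5)) = -120/(-24) = 5
Hence T_5(x) = 16 x^5 - 20 x^3 + 5 x.

T_5(x); series = 16 x^5 - 20 x^3 + 5 x


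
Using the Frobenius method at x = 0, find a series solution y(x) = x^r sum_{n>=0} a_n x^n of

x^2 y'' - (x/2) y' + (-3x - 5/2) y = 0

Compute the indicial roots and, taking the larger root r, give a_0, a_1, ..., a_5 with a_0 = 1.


Write in Frobenius form y'' + (p(x)/x) y' + (q(x)/x^2) y = 0:
  p(x) = -1/2,  q(x) = -3x - 5/2.
Indicial equation: r(r-1) + (-1/2) r + (-5/2) = 0 -> roots r_1 = 5/2, r_2 = -1.
Take r = r_1 = 5/2. Let y(x) = x^r sum_{n>=0} a_n x^n with a_0 = 1.
Substitute y = x^r sum a_n x^n and match x^{r+n}. The recurrence is
  D(n) a_n - 3 a_{n-1} = 0,  where D(n) = (r+n)(r+n-1) + (-1/2)(r+n) + (-5/2).
  a_n = 3 / D(n) * a_{n-1}.
Since the indicial polynomial factors as (r - r_1)(r - r_2), D(n) = (r_1 + n - r_1)(r_1 + n - r_2) = n(n + 7/2).
Evaluating step by step (a_0 = 1):
  n = 1: D(1) = 1(1 + 7/2) = 9/2; numerator = 3(1) = 3; a_1 = (3)/(9/2) = 2/3
  n = 2: D(2) = 2(2 + 7/2) = 11; numerator = 3(2/3) = 2; a_2 = (2)/(11) = 2/11
  n = 3: D(3) = 3(3 + 7/2) = 39/2; numerator = 3(2/11) = 6/11; a_3 = (6/11)/(39/2) = 4/143
  n = 4: D(4) = 4(4 + 7/2) = 30; numerator = 3(4/143) = 12/143; a_4 = (12/143)/(30) = 2/715
  n = 5: D(5) = 5(5 + 7/2) = 85/2; numerator = 3(2/715) = 6/715; a_5 = (6/715)/(85/2) = 12/60775

r = 5/2; a_0 = 1; a_1 = 2/3; a_2 = 2/11; a_3 = 4/143; a_4 = 2/715; a_5 = 12/60775


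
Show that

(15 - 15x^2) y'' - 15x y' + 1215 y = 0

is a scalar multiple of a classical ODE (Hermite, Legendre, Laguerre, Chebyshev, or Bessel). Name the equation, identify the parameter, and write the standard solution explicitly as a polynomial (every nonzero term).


All three coefficients share the factor 15; dividing through by 15 gives  (1 - x^2) y'' - x y' + 81 y = 0.
This matches the Chebyshev equation (1 - x^2) y'' - x y' + n^2 y = 0 (note the -x y' term, not -2x y') with n^2 = 81, so n = 9; the polynomial solution is T_9(x).
With y = sum_k a_k x^k, matching x^k gives (k+2)(k+1) a_{k+2} = (k^2 - n^2) a_k = (k - 9)(k + 9) a_k. The right side vanishes at k = 9, so the series with the parity of 9 terminates at degree 9.
Standard normalization: leading coefficient of T_n is 2^(n-1), so a_9 = 2^8 = 256. Work downward with a_k = (k+1)(k+2) a_{k+2} / ((k - 9)(k + 9)):
  a_7 = (8)(9)(256) / ((7 - 9)(7 + 9)) = 18432/(-32) = -576
  a_5 = (6)(7)(-576) / ((5 - 9)(5 + 9)) = -24192/(-56) = 432
  a_3 = (4)(5)(432) / ((3 - 9)(3 + 9)) = 8640/(-72) = -120
  a_1 = (2)(3)(-120) / ((1 - 9)(1 + 9)) = -720/(-80) = 9
Hence T_9(x) = 256 x^9 - 576 x^7 + 432 x^5 - 120 x^3 + 9 x.

T_9(x); series = 256 x^9 - 576 x^7 + 432 x^5 - 120 x^3 + 9 x


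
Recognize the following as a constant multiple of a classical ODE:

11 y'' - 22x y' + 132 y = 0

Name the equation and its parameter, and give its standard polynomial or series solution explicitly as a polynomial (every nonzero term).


All three coefficients share the factor 11; dividing through by 11 gives  y'' - 2x y' + 12 y = 0.
This matches the Hermite equation y'' - 2x y' + 2n y = 0 with 2n = 12, so n = 6; the polynomial solution is H_6(x).
With y = sum_k a_k x^k, matching x^k gives (k+2)(k+1) a_{k+2} = 2(k - n) a_k = 2(k - 6) a_k. The right side vanishes at k = 6, so the series with the parity of 6 terminates at degree 6.
Standard normalization: leading coefficient of H_n is 2^n, so a_6 = 2^6 = 64. Work downward with a_k = (k+1)(k+2) a_{k+2} / (2(k - n)):
  a_4 = (5)(6)(64) / (2(4 - 6)) = 1920/(-4) = -480
  a_2 = (3)(4)(-480) / (2(2 - 6)) = -5760/(-8) = 720
  a_0 = (1)(2)(720) / (2(0 - 6)) = 1440/(-12) = -120
Hence H_6(x) = 64 x^6 - 480 x^4 + 720 x^2 - 120.

H_6(x); series = 64 x^6 - 480 x^4 + 720 x^2 - 120


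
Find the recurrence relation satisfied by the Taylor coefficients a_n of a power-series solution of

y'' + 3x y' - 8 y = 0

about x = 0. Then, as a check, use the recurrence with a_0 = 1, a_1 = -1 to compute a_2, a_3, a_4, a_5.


Substitute y = sum_n a_n x^n.
y''(x) has coefficient (n+2)(n+1) a_{n+2} at x^n;
3 x y'(x) has coefficient 3 n a_n at x^n (shift);
-8 y(x) has coefficient -8 a_n at x^n.
Matching x^n: (n+2)(n+1) a_{n+2} + (3n - 8) a_n = 0.
Thus a_{n+2} = (-3n + 8) / ((n+1)(n+2)) * a_n.

Check with a_0 = 1, a_1 = -1 (apply the recurrence for n = 0, 1, 2, 3): a_0 = 1, a_1 = -1, a_2 = 4, a_3 = -5/6, a_4 = 2/3, a_5 = 1/24.

a_(n+2) = (-3n + 8) / ((n+1)(n+2)) * a_n; check: a_0 = 1, a_1 = -1, a_2 = 4, a_3 = -5/6, a_4 = 2/3, a_5 = 1/24


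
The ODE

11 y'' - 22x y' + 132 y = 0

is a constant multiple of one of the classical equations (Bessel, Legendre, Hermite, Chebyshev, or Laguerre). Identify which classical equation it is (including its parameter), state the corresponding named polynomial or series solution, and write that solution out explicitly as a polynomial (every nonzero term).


All three coefficients share the factor 11; dividing through by 11 gives  y'' - 2x y' + 12 y = 0.
This matches the Hermite equation y'' - 2x y' + 2n y = 0 with 2n = 12, so n = 6; the polynomial solution is H_6(x).
With y = sum_k a_k x^k, matching x^k gives (k+2)(k+1) a_{k+2} = 2(k - n) a_k = 2(k - 6) a_k. The right side vanishes at k = 6, so the series with the parity of 6 terminates at degree 6.
Standard normalization: leading coefficient of H_n is 2^n, so a_6 = 2^6 = 64. Work downward with a_k = (k+1)(k+2) a_{k+2} / (2(k - n)):
  a_4 = (5)(6)(64) / (2(4 - 6)) = 1920/(-4) = -480
  a_2 = (3)(4)(-480) / (2(2 - 6)) = -5760/(-8) = 720
  a_0 = (1)(2)(720) / (2(0 - 6)) = 1440/(-12) = -120
Hence H_6(x) = 64 x^6 - 480 x^4 + 720 x^2 - 120.

H_6(x); series = 64 x^6 - 480 x^4 + 720 x^2 - 120
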